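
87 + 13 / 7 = 622 / 7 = 88.86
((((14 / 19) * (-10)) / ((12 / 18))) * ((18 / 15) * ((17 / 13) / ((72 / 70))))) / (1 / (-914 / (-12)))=-1903405 / 1482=-1284.35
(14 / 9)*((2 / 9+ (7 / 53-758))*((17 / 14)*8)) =-49149992 / 4293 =-11448.87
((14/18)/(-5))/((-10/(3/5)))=7/750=0.01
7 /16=0.44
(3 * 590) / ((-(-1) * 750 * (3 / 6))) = 118 / 25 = 4.72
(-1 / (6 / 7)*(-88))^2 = 94864 / 9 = 10540.44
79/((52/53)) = 4187/52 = 80.52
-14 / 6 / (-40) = 7 / 120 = 0.06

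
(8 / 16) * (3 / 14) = 3 / 28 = 0.11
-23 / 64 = -0.36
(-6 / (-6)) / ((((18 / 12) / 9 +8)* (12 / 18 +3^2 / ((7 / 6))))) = 9 / 616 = 0.01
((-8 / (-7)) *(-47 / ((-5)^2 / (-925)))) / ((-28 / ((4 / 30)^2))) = -13912 / 11025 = -1.26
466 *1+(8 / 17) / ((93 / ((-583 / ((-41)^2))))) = 1238465362 / 2657661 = 466.00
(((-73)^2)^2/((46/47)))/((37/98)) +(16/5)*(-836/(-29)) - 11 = 9483176633966/123395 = 76852195.26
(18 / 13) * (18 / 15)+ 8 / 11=1708 / 715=2.39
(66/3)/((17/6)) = 132/17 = 7.76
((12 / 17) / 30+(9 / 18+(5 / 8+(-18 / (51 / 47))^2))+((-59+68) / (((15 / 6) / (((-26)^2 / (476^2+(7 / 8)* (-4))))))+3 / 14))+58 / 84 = 277.23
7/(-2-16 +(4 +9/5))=-35/61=-0.57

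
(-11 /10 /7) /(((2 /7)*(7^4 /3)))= -33 /48020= -0.00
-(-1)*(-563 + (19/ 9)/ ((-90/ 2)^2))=-10260656/ 18225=-563.00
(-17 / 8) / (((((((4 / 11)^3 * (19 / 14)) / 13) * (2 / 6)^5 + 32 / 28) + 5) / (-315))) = 31522103613 / 289279448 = 108.97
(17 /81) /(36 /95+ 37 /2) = 190 /17091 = 0.01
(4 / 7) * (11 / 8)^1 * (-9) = -99 / 14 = -7.07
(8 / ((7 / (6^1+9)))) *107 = 12840 / 7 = 1834.29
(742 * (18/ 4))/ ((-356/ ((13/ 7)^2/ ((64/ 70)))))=-403065/ 11392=-35.38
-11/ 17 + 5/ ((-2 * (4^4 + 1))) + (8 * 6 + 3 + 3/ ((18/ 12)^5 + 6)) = 64064971/ 1267010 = 50.56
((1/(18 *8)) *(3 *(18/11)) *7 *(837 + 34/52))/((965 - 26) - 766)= 457359/395824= 1.16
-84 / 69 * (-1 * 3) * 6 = 504 / 23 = 21.91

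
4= 4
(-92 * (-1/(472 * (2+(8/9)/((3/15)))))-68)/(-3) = 465185/20532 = 22.66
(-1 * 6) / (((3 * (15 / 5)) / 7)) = -14 / 3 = -4.67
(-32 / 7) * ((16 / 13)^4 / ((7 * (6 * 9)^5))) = -65536 / 20081137508523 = -0.00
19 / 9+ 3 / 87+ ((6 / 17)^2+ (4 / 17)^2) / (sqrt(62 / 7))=26*sqrt(434) / 8959+ 560 / 261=2.21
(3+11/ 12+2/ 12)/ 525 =7/ 900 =0.01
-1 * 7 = -7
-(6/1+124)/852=-65/426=-0.15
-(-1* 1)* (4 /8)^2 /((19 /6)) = 3 /38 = 0.08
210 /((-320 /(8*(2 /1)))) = -21 /2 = -10.50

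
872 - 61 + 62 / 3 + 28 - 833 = 80 / 3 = 26.67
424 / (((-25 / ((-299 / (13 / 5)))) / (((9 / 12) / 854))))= 3657 / 2135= 1.71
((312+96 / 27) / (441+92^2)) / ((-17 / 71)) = -40328 / 272493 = -0.15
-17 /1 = -17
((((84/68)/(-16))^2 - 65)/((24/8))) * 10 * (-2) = 24042595/55488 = 433.29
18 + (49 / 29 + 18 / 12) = 1229 / 58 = 21.19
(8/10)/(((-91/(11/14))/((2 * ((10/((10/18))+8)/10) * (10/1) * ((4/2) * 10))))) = -352/49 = -7.18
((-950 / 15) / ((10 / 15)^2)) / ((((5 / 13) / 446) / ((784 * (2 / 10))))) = -25910102.40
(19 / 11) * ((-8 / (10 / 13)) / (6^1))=-494 / 165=-2.99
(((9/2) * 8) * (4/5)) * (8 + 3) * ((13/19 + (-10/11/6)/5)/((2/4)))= 7872/19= 414.32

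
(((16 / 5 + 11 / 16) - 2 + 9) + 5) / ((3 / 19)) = 24149 / 240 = 100.62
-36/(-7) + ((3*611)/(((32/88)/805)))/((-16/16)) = -113618361/28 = -4057798.61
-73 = -73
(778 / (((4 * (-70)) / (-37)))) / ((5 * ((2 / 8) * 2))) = 14393 / 350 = 41.12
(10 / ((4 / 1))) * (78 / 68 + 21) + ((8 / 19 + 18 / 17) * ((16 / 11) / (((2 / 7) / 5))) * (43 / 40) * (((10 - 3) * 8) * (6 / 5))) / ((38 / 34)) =3362078619 / 1350140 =2490.17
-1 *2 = -2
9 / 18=1 / 2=0.50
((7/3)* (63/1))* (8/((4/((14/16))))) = 1029/4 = 257.25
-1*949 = -949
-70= -70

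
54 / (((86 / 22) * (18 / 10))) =330 / 43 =7.67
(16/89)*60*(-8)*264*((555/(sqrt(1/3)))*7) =-7876915200*sqrt(3)/89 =-153294576.78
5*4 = 20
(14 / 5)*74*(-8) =-8288 / 5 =-1657.60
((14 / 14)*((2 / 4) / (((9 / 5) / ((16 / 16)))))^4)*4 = 625 / 26244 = 0.02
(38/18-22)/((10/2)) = -179/45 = -3.98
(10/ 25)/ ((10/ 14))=14/ 25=0.56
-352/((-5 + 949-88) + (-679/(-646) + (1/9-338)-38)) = -2046528/2797477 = -0.73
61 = 61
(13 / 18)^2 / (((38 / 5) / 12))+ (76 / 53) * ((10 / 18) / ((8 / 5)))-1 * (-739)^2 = -14848447939 / 27189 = -546119.68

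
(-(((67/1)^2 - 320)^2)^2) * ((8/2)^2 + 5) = -6343761914169141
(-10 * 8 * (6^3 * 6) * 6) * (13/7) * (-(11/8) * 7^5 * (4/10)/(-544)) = -333729396/17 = -19631140.94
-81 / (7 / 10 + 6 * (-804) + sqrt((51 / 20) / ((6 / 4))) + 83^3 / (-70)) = 19845 * sqrt(170) / 413520545197 + 2578200030 / 413520545197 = 0.01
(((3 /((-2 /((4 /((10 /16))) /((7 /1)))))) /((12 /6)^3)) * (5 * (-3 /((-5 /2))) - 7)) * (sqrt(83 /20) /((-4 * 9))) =-sqrt(415) /2100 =-0.01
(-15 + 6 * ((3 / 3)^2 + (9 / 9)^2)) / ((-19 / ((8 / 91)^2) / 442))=6528 / 12103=0.54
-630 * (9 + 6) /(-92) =4725 /46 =102.72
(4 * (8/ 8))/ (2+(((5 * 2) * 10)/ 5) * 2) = 2/ 21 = 0.10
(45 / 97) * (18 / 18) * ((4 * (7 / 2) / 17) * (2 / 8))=0.10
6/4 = 3/2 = 1.50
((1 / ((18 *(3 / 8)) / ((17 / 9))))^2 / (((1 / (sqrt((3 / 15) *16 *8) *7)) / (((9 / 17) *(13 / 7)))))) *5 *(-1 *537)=-5063552 *sqrt(10) / 2187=-7321.61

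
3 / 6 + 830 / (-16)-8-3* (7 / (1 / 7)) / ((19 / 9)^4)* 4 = -92765419 / 1042568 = -88.98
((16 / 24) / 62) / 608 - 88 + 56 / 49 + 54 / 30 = -168331453 / 1979040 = -85.06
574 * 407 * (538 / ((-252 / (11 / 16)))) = -49376833 / 144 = -342894.67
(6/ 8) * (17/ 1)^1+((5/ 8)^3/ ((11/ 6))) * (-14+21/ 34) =1050111/ 95744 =10.97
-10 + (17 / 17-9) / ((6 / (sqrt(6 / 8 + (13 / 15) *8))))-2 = -12-2 *sqrt(6915) / 45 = -15.70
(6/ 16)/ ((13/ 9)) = 27/ 104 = 0.26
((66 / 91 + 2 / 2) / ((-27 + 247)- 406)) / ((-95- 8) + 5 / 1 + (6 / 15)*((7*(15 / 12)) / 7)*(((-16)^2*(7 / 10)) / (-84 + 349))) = 208025 / 2190258252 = 0.00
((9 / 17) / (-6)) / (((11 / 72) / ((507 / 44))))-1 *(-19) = 25394 / 2057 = 12.35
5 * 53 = 265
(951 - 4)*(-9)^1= -8523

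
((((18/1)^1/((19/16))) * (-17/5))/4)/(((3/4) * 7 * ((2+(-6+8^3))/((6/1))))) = -2448/84455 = -0.03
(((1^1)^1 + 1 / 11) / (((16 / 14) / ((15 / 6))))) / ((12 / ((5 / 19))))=175 / 3344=0.05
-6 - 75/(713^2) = -3050289/508369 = -6.00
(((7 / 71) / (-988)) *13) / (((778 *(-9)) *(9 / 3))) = 7 / 113348376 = 0.00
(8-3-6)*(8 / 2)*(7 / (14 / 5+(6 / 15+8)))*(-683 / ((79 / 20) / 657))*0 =0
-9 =-9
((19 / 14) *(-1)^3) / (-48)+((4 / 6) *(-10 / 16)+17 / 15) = 2503 / 3360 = 0.74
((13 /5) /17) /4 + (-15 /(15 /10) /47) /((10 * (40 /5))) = 1137 /31960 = 0.04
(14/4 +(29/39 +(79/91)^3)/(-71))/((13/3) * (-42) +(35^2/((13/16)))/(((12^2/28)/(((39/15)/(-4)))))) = -3351762123/358794745946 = -0.01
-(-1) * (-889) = -889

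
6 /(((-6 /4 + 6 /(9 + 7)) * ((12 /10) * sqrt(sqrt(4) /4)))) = -40 * sqrt(2) /9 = -6.29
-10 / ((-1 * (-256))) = -5 / 128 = -0.04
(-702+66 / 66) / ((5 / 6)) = -4206 / 5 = -841.20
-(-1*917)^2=-840889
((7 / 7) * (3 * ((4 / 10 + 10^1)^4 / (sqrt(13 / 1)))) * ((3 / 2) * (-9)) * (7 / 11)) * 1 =-159449472 * sqrt(13) / 6875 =-83622.29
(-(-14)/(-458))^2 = 0.00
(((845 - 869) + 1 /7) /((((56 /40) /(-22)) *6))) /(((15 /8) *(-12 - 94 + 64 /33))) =-80828 /252399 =-0.32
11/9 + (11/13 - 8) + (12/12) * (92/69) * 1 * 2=-382/117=-3.26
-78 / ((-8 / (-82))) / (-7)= 114.21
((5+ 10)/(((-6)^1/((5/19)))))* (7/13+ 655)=-106525/247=-431.28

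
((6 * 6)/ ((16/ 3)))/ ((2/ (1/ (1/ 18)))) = 243/ 4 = 60.75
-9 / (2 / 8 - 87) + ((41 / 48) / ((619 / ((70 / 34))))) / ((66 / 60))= 102500317 / 963990984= 0.11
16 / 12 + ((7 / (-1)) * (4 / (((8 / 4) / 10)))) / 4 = -101 / 3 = -33.67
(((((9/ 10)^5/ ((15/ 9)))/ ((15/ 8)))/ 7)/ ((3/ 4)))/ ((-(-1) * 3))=6561/ 546875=0.01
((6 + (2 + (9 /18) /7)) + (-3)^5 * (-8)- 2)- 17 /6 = 1947.24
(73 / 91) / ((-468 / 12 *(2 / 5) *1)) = -365 / 7098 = -0.05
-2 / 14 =-1 / 7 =-0.14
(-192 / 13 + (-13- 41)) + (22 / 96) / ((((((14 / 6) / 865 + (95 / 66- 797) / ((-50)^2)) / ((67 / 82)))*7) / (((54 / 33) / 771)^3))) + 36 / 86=-6147141779950921342146 / 89935412870388868783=-68.35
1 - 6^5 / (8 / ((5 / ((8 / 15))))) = -18223 / 2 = -9111.50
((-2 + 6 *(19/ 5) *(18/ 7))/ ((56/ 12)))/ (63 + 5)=2973/ 16660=0.18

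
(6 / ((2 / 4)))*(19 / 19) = 12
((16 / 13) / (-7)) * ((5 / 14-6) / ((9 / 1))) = 632 / 5733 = 0.11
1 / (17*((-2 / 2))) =-1 / 17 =-0.06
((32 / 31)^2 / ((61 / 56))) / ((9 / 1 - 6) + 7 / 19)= 17024 / 58621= 0.29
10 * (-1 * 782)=-7820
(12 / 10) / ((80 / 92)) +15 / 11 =1509 / 550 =2.74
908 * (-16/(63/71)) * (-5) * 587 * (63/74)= 1513708640/37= 40911044.32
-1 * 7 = -7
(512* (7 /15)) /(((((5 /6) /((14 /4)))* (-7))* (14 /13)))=-3328 /25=-133.12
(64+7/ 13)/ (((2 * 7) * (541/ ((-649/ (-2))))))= 544511/ 196924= 2.77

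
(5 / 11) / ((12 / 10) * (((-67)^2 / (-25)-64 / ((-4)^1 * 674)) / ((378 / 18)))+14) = 1474375 / 12133704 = 0.12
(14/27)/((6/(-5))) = -35/81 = -0.43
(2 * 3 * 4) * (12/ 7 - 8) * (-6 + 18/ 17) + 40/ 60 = 746.08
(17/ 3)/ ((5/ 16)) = 272/ 15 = 18.13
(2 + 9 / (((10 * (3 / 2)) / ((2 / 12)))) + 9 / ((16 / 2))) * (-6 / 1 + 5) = -129 / 40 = -3.22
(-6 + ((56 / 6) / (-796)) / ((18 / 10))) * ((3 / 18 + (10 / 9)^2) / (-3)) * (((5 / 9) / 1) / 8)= 36629855 / 188012016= 0.19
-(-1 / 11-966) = 10627 / 11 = 966.09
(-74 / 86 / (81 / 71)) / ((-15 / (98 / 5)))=257446 / 261225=0.99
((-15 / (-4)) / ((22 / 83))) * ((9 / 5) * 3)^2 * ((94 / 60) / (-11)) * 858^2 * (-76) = 82183814271 / 25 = 3287352570.84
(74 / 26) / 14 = 37 / 182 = 0.20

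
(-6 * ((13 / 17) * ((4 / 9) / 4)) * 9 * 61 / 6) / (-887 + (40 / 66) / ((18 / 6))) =78507 / 1492481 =0.05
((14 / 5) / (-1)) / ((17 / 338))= -4732 / 85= -55.67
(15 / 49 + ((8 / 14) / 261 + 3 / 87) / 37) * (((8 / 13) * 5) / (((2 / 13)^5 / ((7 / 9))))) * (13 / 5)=13489445983 / 608391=22172.33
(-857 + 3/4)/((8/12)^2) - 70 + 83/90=-1436861/720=-1995.64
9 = 9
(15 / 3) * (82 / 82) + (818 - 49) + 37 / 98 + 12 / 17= 1291289 / 1666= 775.08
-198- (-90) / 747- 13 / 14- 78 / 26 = -234501 / 1162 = -201.81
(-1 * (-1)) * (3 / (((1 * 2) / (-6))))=-9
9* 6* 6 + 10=334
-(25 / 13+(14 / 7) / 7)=-201 / 91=-2.21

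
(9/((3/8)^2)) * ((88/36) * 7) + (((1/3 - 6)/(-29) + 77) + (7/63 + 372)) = 403093/261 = 1544.42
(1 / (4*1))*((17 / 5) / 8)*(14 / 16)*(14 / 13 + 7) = 2499 / 3328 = 0.75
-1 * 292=-292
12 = 12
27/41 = 0.66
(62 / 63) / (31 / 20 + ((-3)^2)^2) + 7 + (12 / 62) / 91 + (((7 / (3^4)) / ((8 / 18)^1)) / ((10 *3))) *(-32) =329210309 / 48366045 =6.81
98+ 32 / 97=9538 / 97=98.33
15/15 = 1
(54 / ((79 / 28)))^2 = 2286144 / 6241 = 366.31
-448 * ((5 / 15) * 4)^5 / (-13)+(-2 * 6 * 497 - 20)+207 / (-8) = -148211545 / 25272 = -5864.65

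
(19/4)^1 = 19/4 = 4.75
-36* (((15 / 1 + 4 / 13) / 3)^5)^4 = -5153139370418716.09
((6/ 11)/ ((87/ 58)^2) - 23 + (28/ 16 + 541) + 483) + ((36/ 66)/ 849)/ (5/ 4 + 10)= 51092437/ 50940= 1002.99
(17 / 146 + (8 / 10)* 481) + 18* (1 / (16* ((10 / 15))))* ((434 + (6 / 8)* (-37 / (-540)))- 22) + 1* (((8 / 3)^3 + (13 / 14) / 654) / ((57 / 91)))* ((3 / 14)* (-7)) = 1081382272319 / 1044976896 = 1034.84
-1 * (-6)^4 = -1296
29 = 29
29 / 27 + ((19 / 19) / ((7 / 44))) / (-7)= 233 / 1323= 0.18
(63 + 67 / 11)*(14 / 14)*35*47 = 1250200 / 11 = 113654.55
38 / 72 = 0.53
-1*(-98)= 98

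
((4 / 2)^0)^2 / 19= 1 / 19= 0.05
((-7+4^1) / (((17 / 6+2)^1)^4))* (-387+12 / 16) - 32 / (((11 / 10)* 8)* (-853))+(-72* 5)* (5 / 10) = -1180436054480 / 6636417623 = -177.87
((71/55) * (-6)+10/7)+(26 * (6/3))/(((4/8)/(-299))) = -11974392/385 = -31102.32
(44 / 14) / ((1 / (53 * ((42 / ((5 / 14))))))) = 97944 / 5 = 19588.80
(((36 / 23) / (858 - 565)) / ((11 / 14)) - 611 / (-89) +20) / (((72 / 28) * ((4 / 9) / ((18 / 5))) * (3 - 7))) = -2233819917 / 105559696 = -21.16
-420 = -420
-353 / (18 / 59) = -20827 / 18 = -1157.06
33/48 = 11/16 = 0.69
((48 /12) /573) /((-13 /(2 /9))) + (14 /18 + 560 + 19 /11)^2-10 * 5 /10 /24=61601269442179 /194687064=316411.72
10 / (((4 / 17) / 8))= 340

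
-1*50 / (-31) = 50 / 31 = 1.61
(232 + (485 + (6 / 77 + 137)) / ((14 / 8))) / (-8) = -39581 / 539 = -73.43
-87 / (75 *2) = -29 / 50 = -0.58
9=9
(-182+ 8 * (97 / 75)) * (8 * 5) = -102992 / 15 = -6866.13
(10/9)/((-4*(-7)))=5/126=0.04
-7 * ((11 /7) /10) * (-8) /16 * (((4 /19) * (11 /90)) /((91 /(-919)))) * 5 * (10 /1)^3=-11119900 /15561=-714.60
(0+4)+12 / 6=6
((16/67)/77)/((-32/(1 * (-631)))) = 631/10318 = 0.06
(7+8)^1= 15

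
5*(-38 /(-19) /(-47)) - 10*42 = -19750 /47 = -420.21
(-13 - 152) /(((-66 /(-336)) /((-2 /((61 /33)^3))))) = 60374160 /226981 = 265.99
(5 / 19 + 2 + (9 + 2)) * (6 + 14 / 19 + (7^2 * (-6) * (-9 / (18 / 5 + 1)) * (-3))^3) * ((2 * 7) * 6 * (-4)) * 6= 603514856819414227968 / 4392287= 137403329249526.32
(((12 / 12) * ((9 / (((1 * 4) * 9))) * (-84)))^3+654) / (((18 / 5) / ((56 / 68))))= -100415 / 51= -1968.92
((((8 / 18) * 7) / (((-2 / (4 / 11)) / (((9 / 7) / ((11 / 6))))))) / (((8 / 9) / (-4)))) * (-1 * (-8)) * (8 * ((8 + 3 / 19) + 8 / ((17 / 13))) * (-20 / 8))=-159356160 / 39083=-4077.38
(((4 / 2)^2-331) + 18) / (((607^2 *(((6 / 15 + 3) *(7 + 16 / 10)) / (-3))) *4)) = 23175 / 1077344876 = 0.00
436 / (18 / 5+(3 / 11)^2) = 263780 / 2223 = 118.66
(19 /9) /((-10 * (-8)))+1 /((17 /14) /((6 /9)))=7043 /12240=0.58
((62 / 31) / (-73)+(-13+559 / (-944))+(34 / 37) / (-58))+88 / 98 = -12.74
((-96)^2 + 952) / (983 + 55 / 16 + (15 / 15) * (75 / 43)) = 6995584 / 679869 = 10.29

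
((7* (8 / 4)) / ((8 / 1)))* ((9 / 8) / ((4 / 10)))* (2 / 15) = 21 / 32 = 0.66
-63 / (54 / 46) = -53.67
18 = 18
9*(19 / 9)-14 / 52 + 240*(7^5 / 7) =14982727 / 26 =576258.73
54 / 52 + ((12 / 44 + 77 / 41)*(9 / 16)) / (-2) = 40671 / 93808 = 0.43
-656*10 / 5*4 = -5248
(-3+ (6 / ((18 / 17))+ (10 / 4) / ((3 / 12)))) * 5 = 190 / 3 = 63.33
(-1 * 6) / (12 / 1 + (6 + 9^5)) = -2 / 19689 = -0.00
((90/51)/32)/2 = 15/544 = 0.03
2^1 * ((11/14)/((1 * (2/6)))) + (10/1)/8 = 167/28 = 5.96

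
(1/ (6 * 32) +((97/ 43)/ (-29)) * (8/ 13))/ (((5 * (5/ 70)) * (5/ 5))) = -0.12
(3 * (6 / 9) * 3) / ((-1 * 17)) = -6 / 17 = -0.35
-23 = -23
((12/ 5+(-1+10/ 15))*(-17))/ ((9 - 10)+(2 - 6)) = 527/ 75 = 7.03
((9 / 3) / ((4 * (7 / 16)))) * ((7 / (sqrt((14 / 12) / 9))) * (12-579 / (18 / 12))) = -12465.24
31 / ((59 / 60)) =1860 / 59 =31.53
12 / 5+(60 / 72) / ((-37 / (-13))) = 2989 / 1110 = 2.69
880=880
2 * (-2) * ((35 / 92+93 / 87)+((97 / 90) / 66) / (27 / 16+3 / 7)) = -1368217603 / 234747315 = -5.83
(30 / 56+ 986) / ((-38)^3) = -27623 / 1536416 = -0.02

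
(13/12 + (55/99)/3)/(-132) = -137/14256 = -0.01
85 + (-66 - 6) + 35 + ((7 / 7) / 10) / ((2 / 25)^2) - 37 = 213 / 8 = 26.62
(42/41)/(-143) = -42/5863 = -0.01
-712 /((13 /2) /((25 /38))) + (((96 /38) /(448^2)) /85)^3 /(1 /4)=-1947296691836472524799649 /27021476566494871552000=-72.06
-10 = -10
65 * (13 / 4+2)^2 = 28665 / 16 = 1791.56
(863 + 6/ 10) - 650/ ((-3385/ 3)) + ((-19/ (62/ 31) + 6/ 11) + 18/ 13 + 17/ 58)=12028804547/ 14037595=856.90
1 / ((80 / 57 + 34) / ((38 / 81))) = 361 / 27243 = 0.01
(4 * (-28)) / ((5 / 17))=-1904 / 5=-380.80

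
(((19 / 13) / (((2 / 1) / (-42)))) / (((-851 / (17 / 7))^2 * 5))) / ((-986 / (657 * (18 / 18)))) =636633 / 19111664390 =0.00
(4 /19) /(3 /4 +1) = 0.12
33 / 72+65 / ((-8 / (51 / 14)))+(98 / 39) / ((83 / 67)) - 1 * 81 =-39195161 / 362544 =-108.11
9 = 9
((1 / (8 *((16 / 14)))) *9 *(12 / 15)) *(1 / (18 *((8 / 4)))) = 7 / 320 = 0.02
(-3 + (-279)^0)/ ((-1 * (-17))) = -2/ 17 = -0.12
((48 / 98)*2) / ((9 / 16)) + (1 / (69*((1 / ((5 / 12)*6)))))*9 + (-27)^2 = 4943479 / 6762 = 731.07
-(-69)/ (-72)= -23/ 24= -0.96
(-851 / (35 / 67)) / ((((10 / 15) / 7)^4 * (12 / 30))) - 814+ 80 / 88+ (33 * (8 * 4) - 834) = -17425344485 / 352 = -49503819.56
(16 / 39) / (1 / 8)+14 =674 / 39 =17.28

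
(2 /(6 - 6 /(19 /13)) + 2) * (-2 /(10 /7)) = -77 /18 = -4.28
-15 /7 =-2.14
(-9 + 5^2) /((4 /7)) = 28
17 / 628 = 0.03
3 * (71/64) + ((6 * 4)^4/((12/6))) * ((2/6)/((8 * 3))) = 147669/64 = 2307.33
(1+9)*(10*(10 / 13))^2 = 591.72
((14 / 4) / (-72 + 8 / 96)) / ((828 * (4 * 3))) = -7 / 1429128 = -0.00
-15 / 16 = -0.94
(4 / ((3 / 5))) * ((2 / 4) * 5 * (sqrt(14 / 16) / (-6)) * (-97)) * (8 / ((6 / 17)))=41225 * sqrt(14) / 27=5712.96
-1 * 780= -780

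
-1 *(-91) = 91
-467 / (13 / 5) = -2335 / 13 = -179.62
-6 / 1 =-6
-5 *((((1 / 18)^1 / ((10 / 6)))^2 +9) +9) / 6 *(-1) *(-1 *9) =-16201 / 120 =-135.01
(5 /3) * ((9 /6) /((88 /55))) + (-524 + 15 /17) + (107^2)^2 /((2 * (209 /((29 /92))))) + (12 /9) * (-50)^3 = -268064346565 /3922512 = -68339.97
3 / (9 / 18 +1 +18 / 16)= 8 / 7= 1.14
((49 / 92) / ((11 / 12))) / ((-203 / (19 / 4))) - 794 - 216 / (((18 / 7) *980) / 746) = -881275709 / 1027180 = -857.96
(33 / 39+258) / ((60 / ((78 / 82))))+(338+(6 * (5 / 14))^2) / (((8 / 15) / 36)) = 185865067 / 8036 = 23129.05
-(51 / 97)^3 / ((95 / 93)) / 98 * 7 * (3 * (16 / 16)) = -37009629 / 1213855090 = -0.03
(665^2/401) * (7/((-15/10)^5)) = -99058400/97443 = -1016.58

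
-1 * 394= -394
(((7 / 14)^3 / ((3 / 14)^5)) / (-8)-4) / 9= -18751 / 4374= -4.29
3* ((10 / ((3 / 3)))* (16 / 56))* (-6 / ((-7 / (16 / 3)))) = 1920 / 49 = 39.18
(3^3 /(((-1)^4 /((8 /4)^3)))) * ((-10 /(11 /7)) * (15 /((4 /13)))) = -737100 /11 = -67009.09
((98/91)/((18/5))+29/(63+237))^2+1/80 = 11578643/68445000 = 0.17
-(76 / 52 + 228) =-2983 / 13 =-229.46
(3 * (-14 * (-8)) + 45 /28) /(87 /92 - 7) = -217419 /3899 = -55.76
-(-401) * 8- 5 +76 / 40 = 3204.90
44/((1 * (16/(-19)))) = -209/4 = -52.25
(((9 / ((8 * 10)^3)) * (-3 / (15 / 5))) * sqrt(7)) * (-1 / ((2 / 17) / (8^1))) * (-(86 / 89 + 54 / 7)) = -25857 * sqrt(7) / 2492000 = -0.03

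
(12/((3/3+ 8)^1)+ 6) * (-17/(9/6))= -748/9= -83.11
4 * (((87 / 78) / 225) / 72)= 29 / 105300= 0.00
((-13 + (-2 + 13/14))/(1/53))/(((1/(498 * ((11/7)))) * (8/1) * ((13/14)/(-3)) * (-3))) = -78565.66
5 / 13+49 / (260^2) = 26049 / 67600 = 0.39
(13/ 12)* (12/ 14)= 13/ 14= 0.93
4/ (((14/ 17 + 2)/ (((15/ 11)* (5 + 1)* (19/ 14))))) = 15.73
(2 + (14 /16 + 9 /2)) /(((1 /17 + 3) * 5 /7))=7021 /2080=3.38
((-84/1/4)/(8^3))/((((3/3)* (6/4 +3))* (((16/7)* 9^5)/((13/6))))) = -637/4353564672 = -0.00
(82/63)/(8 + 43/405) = 0.16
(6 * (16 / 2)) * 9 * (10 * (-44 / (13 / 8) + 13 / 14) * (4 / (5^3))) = -8223552 / 2275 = -3614.75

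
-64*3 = -192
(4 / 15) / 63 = 4 / 945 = 0.00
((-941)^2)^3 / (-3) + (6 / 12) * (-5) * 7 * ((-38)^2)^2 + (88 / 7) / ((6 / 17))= -1619998177371488073 / 7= -231428311053069724.71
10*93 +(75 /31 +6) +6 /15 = 145517 /155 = 938.82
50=50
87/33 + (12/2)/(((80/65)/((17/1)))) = 7525/88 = 85.51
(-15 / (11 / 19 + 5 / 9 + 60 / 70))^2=56.72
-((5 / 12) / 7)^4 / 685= -125 / 6820837632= -0.00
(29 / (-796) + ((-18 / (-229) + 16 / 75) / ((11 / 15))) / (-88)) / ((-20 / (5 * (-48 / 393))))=-4516698 / 3611729605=-0.00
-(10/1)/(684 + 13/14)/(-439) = 0.00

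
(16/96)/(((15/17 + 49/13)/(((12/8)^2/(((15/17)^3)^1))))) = 1085773/9252000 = 0.12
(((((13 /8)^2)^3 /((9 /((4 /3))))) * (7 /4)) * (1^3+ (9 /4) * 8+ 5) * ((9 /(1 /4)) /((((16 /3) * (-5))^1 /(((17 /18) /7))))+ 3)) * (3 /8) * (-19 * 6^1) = -72358693719 /5242880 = -13801.33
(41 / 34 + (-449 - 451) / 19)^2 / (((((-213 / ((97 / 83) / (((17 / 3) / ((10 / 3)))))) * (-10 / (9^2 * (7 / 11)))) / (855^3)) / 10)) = 12830583441476233125 / 57904618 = 221581350238.36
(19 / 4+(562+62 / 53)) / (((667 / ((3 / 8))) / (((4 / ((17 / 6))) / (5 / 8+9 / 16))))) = 4334364 / 11418373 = 0.38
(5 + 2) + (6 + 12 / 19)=259 / 19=13.63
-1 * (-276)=276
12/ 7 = 1.71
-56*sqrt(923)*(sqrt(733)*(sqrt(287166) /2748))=-14*sqrt(194284741794) /687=-8982.36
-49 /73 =-0.67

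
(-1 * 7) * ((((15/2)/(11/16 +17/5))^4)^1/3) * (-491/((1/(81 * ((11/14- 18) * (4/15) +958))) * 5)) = 28312144128000000/141158161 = 200570366.80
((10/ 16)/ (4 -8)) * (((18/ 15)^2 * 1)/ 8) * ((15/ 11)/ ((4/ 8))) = -27/ 352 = -0.08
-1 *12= -12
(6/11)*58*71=24708/11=2246.18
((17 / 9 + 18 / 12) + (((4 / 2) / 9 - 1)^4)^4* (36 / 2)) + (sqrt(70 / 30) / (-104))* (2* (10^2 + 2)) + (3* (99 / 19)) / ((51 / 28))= 1635138824368755131 / 133005671333143254 - 17* sqrt(21) / 26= 9.30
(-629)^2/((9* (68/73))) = 1698929/36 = 47192.47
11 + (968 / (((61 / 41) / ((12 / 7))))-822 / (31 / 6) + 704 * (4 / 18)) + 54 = 140303089 / 119133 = 1177.70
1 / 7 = 0.14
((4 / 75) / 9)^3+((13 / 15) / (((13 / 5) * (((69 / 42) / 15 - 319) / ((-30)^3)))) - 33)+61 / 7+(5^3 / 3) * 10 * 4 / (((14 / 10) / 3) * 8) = 64928522799610591 / 144168441046875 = 450.37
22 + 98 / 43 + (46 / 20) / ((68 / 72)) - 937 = -3327094 / 3655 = -910.29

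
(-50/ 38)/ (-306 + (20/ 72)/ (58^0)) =450/ 104557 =0.00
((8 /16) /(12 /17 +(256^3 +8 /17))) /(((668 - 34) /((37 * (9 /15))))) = 1887 /1808248467280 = 0.00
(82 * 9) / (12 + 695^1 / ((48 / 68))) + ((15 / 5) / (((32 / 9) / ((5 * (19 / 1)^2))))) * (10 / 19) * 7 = 1073760921 / 191344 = 5611.68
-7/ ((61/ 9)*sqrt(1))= -63/ 61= -1.03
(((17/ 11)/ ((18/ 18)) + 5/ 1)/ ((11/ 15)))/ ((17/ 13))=6.83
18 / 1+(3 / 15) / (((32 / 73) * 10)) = 18.05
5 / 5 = 1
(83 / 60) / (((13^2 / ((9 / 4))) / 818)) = 15.07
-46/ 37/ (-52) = 23/ 962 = 0.02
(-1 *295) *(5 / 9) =-1475 / 9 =-163.89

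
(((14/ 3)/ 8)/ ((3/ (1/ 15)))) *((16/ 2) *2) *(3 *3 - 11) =-0.41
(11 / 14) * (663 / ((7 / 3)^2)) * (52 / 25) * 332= 566578584 / 8575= 66073.30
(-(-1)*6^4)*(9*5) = 58320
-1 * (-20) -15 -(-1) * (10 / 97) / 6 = 5.02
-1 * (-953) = 953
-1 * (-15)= 15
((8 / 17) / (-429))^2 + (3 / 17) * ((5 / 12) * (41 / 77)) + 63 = 93881674963 / 1489259772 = 63.04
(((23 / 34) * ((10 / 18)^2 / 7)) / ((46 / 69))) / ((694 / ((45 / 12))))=2875 / 11892384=0.00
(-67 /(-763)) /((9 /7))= 67 /981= 0.07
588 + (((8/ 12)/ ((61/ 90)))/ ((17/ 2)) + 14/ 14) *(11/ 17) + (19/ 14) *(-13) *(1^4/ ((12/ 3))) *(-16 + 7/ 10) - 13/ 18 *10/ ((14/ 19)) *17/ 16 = 114757387747/ 177700320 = 645.79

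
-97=-97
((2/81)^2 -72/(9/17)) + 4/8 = -1778023/13122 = -135.50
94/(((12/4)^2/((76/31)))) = 7144/279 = 25.61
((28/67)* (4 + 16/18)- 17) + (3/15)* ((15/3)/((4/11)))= -29443/2412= -12.21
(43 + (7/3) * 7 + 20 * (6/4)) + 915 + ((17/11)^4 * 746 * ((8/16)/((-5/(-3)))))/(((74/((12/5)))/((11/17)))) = 1031.13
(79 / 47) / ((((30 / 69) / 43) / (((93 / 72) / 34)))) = 2422061 / 383520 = 6.32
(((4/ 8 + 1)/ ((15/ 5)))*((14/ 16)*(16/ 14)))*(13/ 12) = 13/ 24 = 0.54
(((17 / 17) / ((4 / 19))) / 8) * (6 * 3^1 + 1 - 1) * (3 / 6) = 171 / 32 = 5.34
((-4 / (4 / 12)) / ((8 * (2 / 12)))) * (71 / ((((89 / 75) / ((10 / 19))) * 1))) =-479250 / 1691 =-283.41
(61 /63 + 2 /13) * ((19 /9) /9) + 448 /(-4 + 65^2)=1641631 /4444713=0.37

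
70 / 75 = 0.93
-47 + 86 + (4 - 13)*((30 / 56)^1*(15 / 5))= 687 / 28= 24.54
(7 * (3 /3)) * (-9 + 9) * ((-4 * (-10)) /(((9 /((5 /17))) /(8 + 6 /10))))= 0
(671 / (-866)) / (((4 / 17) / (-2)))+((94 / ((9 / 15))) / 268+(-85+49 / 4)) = -11415143 / 174066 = -65.58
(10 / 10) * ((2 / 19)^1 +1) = 21 / 19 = 1.11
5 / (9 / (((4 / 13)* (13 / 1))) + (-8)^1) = -20 / 23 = -0.87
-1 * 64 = -64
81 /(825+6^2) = 0.09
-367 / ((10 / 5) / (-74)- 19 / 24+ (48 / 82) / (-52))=173702568 / 392819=442.19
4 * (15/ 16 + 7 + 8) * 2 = 255/ 2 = 127.50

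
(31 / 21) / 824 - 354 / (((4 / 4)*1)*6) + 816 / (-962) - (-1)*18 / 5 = -56.25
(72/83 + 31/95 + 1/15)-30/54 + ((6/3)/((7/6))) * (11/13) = 13919473/6457815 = 2.16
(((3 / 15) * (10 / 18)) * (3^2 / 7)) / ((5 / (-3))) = -3 / 35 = -0.09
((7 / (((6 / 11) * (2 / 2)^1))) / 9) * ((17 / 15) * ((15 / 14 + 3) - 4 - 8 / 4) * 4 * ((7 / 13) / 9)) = -1309 / 1755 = -0.75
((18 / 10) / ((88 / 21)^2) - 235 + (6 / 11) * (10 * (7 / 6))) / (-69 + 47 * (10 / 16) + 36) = 63.04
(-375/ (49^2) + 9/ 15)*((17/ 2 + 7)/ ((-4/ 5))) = -20646/ 2401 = -8.60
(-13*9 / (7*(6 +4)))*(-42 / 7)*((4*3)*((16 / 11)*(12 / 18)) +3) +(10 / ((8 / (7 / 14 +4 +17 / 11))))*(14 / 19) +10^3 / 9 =47423 / 180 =263.46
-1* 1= -1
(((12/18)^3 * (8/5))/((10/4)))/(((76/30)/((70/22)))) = 448/1881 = 0.24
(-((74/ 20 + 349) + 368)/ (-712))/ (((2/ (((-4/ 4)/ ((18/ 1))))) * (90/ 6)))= -7207/ 3844800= -0.00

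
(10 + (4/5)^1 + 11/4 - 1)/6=2.09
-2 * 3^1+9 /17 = -93 /17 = -5.47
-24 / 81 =-8 / 27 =-0.30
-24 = -24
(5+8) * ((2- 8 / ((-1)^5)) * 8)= 1040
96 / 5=19.20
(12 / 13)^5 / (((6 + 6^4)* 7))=0.00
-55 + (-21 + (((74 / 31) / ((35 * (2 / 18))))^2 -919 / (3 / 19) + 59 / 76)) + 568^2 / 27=14624094225637 / 2415665700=6053.86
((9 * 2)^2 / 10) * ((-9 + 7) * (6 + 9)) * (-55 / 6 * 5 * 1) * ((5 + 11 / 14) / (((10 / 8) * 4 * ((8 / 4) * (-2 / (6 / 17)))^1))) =-1082565 / 238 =-4548.59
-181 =-181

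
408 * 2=816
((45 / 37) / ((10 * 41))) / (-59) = -9 / 179006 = -0.00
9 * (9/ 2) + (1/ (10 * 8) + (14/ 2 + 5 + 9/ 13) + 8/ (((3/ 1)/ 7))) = 224239/ 3120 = 71.87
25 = 25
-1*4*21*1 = -84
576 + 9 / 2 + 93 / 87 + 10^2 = 39531 / 58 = 681.57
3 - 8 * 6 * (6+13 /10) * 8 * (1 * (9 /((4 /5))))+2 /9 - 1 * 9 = -283876 /9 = -31541.78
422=422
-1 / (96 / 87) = -29 / 32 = -0.91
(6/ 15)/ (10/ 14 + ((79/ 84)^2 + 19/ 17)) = 0.15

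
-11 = -11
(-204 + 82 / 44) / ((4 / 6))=-13341 / 44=-303.20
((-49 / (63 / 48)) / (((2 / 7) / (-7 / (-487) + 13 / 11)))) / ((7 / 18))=-2153088 / 5357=-401.92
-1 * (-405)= 405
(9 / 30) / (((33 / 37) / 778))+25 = 15768 / 55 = 286.69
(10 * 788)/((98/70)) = 39400/7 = 5628.57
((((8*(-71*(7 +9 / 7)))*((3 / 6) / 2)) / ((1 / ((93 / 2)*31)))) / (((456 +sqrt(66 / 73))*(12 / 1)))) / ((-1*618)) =2744455513 / 5472123951 - 1978699*sqrt(4818) / 131330974824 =0.50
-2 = -2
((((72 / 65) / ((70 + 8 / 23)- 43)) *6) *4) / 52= 9936 / 531505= 0.02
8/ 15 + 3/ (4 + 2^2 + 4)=47/ 60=0.78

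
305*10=3050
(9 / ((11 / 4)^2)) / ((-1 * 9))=-16 / 121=-0.13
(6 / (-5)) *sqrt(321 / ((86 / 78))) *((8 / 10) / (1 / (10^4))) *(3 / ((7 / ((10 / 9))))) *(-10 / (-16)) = -60000 *sqrt(59813) / 301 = -48750.89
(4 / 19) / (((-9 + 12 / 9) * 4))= -3 / 437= -0.01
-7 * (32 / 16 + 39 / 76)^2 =-255367 / 5776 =-44.21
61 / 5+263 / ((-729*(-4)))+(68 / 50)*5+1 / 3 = 56639 / 2916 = 19.42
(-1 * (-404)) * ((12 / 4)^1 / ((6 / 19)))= 3838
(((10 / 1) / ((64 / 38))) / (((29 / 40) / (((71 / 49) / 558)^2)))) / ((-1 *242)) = -2394475 / 10493102554704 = -0.00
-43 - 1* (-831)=788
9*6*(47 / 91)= 2538 / 91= 27.89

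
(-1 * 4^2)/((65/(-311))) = 4976/65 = 76.55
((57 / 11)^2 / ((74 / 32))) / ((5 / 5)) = 51984 / 4477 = 11.61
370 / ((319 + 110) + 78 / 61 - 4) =22570 / 26003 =0.87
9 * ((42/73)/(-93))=-0.06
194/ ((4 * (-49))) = -97/ 98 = -0.99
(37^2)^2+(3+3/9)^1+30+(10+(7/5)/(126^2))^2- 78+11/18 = 1874216.95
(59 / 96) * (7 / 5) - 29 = -13507 / 480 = -28.14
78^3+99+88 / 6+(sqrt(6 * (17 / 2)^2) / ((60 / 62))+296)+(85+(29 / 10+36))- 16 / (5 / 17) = 527 * sqrt(6) / 60+2850187 / 6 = 475052.68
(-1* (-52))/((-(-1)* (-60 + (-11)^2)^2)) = 52/3721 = 0.01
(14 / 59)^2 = 196 / 3481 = 0.06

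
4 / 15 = 0.27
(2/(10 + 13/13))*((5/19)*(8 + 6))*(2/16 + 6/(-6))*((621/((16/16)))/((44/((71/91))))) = -1543185/239096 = -6.45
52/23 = 2.26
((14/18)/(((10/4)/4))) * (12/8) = 28/15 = 1.87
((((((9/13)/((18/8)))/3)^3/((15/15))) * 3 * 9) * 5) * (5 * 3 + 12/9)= 2.38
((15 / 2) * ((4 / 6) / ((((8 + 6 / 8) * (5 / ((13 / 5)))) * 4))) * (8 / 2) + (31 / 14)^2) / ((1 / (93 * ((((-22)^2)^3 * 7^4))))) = 3291331225558992 / 25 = 131653249022359.68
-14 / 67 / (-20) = 7 / 670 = 0.01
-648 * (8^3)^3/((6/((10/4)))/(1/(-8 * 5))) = 905969664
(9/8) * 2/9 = 1/4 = 0.25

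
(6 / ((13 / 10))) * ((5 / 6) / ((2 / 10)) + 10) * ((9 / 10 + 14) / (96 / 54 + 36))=1341 / 52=25.79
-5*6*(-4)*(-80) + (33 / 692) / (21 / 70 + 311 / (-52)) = -2453003745 / 255521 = -9600.01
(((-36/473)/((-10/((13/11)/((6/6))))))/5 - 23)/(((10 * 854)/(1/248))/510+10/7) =-1067962287/192908249050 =-0.01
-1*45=-45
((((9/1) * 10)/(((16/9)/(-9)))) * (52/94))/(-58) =47385/10904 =4.35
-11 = -11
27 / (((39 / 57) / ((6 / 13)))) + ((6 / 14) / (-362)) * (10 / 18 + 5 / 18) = 18.21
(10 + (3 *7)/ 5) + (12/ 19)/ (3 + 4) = 9503/ 665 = 14.29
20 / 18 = 10 / 9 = 1.11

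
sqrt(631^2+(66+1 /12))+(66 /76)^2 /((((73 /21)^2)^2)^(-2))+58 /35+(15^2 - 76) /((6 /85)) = 35*sqrt(11703) /6+552006256253358899 /30342338287380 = 18823.66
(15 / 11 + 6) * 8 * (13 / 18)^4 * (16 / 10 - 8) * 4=-1827904 / 4455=-410.30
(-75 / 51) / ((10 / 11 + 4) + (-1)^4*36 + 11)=-275 / 9707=-0.03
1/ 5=0.20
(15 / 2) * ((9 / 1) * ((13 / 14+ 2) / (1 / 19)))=105165 / 28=3755.89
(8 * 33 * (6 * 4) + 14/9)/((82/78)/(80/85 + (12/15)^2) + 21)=166094656/567793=292.53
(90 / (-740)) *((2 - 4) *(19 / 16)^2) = 3249 / 9472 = 0.34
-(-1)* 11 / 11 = 1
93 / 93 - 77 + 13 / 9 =-74.56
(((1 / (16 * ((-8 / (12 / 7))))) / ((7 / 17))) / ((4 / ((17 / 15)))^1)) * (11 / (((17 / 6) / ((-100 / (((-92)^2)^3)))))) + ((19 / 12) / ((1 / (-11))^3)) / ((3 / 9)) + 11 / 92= -3005429040091165963 / 475382321053696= -6322.13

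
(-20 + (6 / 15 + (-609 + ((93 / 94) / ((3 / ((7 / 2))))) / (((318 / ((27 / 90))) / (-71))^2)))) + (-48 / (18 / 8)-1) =-412499941349 / 633710400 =-650.93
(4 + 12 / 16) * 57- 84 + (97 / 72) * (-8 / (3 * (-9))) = 181909 / 972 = 187.15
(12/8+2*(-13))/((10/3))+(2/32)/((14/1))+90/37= -203599/41440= -4.91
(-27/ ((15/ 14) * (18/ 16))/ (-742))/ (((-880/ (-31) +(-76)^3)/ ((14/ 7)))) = -31/ 225372165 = -0.00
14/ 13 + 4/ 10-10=-554/ 65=-8.52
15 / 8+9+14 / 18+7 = 1343 / 72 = 18.65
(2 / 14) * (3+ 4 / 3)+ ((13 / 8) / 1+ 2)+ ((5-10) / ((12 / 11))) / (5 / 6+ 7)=28891 / 7896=3.66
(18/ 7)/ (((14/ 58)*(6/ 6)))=522/ 49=10.65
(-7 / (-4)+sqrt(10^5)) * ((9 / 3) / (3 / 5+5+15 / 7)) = 735 / 1084+10500 * sqrt(10) / 271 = 123.20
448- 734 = -286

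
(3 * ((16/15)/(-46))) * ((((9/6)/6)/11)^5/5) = -1/11853353600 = -0.00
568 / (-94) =-284 / 47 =-6.04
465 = 465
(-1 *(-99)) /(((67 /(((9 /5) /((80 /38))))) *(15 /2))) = 5643 /33500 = 0.17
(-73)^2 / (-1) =-5329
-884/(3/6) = -1768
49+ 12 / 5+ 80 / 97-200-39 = -90586 / 485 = -186.78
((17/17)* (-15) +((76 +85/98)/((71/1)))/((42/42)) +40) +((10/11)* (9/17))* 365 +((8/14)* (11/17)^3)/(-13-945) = 36339163376343/180118941926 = 201.75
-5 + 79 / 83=-336 / 83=-4.05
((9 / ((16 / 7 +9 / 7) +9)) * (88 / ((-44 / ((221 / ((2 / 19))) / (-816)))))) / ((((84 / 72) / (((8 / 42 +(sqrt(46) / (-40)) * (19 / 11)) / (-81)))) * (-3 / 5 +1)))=-1235 / 66528 +4693 * sqrt(46) / 1115136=0.01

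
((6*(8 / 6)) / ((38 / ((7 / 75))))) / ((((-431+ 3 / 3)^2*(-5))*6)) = -7 / 1976118750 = -0.00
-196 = -196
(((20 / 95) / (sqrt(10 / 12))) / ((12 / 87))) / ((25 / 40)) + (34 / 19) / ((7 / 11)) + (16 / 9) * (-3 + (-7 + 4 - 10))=-30682 / 1197 + 232 * sqrt(30) / 475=-22.96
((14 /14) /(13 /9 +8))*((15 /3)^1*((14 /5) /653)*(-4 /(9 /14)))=-0.01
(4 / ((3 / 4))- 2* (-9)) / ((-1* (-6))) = 3.89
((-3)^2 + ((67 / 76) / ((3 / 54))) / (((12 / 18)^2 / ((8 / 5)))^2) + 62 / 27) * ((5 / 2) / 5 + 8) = 47300749 / 25650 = 1844.08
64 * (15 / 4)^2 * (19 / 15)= 1140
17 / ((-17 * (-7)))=1 / 7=0.14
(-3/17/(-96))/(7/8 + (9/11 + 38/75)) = 0.00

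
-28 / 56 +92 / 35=149 / 70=2.13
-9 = -9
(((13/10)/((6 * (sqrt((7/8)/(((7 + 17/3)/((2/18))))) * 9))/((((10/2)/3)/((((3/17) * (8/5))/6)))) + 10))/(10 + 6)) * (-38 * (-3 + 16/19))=140706875/211154624 - 94095 * sqrt(399)/211154624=0.66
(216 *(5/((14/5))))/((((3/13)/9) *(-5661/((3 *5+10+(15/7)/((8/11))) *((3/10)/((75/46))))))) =-842283/61642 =-13.66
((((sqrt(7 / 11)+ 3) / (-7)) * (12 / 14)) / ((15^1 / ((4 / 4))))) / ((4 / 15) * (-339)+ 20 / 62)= 31 * sqrt(77) / 3762759+ 31 / 114023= 0.00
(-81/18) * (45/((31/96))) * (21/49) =-58320/217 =-268.76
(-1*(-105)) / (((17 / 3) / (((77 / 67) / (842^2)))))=24255 / 807509996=0.00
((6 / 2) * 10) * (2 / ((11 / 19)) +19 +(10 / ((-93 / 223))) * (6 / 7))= 136170 / 2387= 57.05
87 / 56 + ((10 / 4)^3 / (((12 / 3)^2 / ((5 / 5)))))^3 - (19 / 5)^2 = -4387543029 / 367001600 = -11.96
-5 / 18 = -0.28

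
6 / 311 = 0.02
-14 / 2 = -7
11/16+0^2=11/16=0.69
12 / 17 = 0.71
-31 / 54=-0.57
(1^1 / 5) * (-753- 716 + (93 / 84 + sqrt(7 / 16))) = -41101 / 140 + sqrt(7) / 20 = -293.45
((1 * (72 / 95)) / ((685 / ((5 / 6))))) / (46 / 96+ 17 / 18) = 1728 / 2668075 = 0.00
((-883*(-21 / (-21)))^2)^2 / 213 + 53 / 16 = 9726638998825 / 3408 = 2854060739.09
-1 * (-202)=202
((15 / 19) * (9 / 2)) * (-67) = -9045 / 38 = -238.03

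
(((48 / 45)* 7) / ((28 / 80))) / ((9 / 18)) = 128 / 3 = 42.67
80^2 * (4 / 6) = 12800 / 3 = 4266.67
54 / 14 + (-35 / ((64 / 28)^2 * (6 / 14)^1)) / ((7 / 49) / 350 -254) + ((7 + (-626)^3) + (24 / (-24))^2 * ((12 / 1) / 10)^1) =-2051735391941475833 / 8363698560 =-245314363.88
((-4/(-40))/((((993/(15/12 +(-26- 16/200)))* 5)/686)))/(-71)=851669/176257500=0.00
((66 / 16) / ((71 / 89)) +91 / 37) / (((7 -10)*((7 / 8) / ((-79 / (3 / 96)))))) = 405382496 / 55167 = 7348.28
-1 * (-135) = 135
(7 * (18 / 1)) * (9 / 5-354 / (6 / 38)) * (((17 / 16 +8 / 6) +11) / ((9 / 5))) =-50415701 / 24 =-2100654.21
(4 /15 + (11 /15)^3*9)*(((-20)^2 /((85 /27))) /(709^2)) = 206064 /213639425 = 0.00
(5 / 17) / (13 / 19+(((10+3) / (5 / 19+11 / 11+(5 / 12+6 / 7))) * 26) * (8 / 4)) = 384655 / 349378237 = 0.00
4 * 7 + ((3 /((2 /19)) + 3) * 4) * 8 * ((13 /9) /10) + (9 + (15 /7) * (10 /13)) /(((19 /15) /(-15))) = 21613 /455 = 47.50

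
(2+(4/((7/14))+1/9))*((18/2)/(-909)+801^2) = 5896954700/909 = 6487298.90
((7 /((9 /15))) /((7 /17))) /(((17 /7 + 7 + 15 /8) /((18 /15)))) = 1904 /633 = 3.01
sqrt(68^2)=68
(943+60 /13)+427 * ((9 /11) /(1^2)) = 185468 /143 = 1296.98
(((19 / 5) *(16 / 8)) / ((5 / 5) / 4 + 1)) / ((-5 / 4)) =-608 / 125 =-4.86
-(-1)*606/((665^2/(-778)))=-471468/442225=-1.07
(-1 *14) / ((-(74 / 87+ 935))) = 1218 / 81419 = 0.01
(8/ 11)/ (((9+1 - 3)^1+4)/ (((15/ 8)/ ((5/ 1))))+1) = 24/ 1001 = 0.02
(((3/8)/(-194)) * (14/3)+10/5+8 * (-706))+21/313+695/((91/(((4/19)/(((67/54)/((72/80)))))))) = -158826343823845/28136874584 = -5644.78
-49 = -49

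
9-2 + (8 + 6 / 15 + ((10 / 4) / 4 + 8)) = 961 / 40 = 24.02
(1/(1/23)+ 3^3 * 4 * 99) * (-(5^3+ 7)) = -1414380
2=2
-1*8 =-8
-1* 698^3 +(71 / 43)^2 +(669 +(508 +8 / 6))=-1886352819086 / 5547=-340067210.94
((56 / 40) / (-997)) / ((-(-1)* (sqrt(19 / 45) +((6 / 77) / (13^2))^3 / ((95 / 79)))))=45009820628385388776 / 166031520146880116267142040619627 - 36812140876149315754261213029* sqrt(95) / 166031520146880116267142040619627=-0.00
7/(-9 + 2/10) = -35/44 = -0.80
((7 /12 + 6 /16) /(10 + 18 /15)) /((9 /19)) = 2185 /12096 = 0.18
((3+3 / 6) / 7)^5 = 1 / 32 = 0.03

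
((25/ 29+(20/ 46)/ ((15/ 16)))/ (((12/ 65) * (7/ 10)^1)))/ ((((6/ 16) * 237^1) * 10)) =49270/ 4268133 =0.01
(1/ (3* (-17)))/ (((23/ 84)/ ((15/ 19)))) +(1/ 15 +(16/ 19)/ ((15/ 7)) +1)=156356/ 111435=1.40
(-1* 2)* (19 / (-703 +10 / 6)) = 57 / 1052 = 0.05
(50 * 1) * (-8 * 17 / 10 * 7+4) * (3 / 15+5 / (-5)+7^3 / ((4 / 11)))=-4297572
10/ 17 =0.59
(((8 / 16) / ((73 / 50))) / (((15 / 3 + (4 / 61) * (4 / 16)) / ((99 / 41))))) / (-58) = -16775 / 5902196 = -0.00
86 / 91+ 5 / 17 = 1917 / 1547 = 1.24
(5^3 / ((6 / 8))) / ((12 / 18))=250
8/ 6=1.33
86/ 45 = 1.91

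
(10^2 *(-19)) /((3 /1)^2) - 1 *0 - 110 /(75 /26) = -11216 /45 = -249.24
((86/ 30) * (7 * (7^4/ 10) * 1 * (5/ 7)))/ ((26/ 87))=2994047/ 260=11515.57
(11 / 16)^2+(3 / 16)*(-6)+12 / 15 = 0.15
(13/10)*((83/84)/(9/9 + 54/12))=1079/4620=0.23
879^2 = 772641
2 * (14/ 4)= 7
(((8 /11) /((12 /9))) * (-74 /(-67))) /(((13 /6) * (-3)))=-888 /9581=-0.09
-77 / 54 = -1.43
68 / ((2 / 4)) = 136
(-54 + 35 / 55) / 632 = -587 / 6952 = -0.08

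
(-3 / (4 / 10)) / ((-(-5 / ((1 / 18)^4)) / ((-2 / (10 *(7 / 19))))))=19 / 2449440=0.00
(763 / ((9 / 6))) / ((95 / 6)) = 3052 / 95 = 32.13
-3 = -3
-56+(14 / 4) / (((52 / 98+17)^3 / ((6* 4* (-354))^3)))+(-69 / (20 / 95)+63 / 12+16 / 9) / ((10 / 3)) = -15151345860263819047 / 38030386740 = -398401046.09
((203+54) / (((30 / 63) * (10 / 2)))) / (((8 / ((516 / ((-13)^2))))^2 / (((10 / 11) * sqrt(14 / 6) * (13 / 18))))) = 3326351 * sqrt(21) / 966680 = 15.77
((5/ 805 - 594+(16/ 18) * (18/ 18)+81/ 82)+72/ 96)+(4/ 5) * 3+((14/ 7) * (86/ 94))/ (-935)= -6150553170943/ 10442914020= -588.97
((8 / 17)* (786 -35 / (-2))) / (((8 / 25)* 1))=40175 / 34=1181.62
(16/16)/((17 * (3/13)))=0.25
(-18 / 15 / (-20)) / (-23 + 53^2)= 3 / 139300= 0.00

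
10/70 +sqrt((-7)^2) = 50/7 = 7.14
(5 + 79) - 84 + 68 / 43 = 68 / 43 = 1.58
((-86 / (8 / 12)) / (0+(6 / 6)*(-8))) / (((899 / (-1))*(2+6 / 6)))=-43 / 7192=-0.01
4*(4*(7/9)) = 112/9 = 12.44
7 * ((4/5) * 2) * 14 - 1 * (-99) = 255.80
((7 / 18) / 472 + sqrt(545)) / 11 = 7 / 93456 + sqrt(545) / 11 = 2.12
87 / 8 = 10.88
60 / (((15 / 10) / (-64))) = -2560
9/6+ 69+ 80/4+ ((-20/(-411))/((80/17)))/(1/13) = 149003/1644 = 90.63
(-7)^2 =49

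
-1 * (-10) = 10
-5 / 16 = -0.31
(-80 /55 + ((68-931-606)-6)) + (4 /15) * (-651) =-90753 /55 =-1650.05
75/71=1.06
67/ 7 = 9.57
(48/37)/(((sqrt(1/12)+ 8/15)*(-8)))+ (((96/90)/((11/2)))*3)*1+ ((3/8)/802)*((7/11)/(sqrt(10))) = 21*sqrt(10)/705760+ 55904/368335+ 900*sqrt(3)/6697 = 0.38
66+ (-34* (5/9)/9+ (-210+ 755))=49321/81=608.90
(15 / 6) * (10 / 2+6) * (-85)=-2337.50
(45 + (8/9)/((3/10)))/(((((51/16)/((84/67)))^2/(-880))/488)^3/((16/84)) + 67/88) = 473813342460361090494663743242240000/7521308674190707773288922422115959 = 63.00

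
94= 94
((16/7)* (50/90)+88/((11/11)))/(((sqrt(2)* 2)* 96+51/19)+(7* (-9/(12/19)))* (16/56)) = 23294608/738506097+519747584* sqrt(2)/2215518291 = 0.36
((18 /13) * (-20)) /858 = -60 /1859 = -0.03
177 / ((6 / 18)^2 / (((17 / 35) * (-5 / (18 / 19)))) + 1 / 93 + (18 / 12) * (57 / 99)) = 116971866 / 549203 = 212.98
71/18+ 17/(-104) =3.78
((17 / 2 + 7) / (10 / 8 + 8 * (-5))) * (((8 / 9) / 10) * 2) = -16 / 225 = -0.07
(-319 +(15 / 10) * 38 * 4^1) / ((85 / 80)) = -1456 / 17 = -85.65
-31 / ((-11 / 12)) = 372 / 11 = 33.82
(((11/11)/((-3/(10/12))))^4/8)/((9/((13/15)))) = 1625/22674816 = 0.00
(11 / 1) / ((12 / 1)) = 11 / 12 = 0.92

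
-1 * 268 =-268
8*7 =56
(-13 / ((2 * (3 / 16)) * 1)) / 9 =-104 / 27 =-3.85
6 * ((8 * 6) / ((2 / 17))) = 2448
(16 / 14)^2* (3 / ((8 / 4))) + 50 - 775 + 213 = -24992 / 49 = -510.04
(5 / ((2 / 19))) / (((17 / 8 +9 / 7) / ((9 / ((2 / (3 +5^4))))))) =7517160 / 191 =39356.86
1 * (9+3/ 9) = 28/ 3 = 9.33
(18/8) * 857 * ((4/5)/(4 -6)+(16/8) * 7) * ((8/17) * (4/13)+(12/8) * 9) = 46517103/130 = 357823.87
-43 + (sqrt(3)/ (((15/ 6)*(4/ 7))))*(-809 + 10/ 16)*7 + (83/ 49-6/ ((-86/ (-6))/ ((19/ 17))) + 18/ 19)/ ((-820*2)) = -6903.72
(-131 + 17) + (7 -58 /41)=-4445 /41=-108.41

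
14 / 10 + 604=3027 / 5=605.40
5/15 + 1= 4/3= 1.33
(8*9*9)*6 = 3888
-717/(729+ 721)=-717/1450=-0.49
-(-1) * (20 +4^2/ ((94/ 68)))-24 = 356/ 47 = 7.57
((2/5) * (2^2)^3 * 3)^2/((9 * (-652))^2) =1024/5978025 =0.00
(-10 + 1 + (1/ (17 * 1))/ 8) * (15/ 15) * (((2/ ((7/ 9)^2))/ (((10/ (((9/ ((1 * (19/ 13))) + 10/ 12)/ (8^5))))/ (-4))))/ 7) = 26317737/ 72606679040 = 0.00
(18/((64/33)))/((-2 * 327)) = -99/6976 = -0.01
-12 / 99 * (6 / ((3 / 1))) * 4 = -32 / 33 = -0.97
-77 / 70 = -11 / 10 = -1.10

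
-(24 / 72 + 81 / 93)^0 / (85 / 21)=-21 / 85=-0.25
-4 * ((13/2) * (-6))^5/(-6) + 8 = -60149458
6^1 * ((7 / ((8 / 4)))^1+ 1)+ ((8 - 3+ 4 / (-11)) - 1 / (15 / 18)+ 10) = 2224 / 55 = 40.44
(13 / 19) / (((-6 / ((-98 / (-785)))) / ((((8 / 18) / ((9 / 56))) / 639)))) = -142688 / 2315956455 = -0.00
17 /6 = 2.83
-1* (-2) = 2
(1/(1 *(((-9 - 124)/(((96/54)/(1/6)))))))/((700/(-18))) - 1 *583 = -13569277/23275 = -583.00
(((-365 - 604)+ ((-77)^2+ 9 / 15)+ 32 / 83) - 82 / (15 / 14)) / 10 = 6081143 / 12450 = 488.45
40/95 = 0.42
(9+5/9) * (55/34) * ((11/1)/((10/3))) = 5203/102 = 51.01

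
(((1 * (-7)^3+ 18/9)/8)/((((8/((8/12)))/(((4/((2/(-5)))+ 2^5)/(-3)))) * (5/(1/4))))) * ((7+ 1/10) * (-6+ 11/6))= -266321/6912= -38.53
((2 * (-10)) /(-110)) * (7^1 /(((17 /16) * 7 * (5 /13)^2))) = 5408 /4675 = 1.16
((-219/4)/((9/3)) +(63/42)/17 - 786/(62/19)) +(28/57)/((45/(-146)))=-1409212669/5407020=-260.63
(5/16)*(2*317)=1585/8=198.12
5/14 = 0.36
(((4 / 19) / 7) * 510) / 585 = 136 / 5187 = 0.03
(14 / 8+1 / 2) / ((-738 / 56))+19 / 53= 408 / 2173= 0.19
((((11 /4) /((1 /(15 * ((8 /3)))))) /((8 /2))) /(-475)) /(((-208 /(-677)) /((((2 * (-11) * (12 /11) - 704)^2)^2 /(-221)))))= 386785503104 /1615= 239495667.56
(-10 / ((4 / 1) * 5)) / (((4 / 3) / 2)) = -3 / 4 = -0.75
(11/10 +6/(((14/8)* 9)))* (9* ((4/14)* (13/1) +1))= 30789/490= 62.83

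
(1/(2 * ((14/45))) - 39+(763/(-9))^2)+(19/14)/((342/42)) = 16216303/2268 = 7150.05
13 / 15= 0.87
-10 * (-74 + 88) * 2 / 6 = -140 / 3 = -46.67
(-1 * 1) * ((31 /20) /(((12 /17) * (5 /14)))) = -3689 /600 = -6.15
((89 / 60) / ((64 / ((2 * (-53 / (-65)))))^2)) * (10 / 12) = 250001 / 311500800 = 0.00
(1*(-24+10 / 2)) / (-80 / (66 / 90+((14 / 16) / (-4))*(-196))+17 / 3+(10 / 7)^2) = -14615769 / 4517789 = -3.24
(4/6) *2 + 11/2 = 41/6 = 6.83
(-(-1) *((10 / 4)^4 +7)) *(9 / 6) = 2211 / 32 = 69.09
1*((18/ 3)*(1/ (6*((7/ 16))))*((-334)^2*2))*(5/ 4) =4462240/ 7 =637462.86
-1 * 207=-207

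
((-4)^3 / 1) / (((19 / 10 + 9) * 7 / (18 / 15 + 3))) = -384 / 109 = -3.52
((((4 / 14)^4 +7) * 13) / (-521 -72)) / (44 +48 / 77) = -2405689 / 698878964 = -0.00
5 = 5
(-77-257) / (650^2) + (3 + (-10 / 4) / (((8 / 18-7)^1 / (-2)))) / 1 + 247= 3106421397 / 12463750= 249.24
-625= -625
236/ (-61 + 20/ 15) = -708/ 179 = -3.96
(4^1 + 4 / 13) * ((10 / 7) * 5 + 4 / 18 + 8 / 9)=320 / 9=35.56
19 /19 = 1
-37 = -37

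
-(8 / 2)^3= -64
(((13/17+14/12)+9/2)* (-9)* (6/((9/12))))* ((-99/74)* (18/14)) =3506976/4403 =796.50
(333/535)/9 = 37/535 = 0.07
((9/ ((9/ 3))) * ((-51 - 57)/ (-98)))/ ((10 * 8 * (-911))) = -81/ 1785560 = -0.00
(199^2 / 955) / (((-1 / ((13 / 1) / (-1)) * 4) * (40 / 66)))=222.37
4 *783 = 3132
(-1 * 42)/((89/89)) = -42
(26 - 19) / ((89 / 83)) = 581 / 89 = 6.53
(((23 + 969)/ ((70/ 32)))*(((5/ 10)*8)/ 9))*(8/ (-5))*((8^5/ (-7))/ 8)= 2080374784/ 11025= 188696.13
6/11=0.55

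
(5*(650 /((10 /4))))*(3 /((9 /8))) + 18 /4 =20827 /6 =3471.17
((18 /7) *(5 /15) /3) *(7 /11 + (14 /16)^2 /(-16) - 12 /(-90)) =121963 /591360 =0.21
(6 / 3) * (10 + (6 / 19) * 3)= 416 / 19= 21.89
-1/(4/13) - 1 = -17/4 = -4.25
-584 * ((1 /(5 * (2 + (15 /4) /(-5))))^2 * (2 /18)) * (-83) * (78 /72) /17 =2520544 /286875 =8.79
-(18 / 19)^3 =-5832 / 6859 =-0.85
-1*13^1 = -13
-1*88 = -88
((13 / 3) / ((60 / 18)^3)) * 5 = 117 / 200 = 0.58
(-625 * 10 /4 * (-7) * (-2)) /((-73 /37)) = 809375 /73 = 11087.33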